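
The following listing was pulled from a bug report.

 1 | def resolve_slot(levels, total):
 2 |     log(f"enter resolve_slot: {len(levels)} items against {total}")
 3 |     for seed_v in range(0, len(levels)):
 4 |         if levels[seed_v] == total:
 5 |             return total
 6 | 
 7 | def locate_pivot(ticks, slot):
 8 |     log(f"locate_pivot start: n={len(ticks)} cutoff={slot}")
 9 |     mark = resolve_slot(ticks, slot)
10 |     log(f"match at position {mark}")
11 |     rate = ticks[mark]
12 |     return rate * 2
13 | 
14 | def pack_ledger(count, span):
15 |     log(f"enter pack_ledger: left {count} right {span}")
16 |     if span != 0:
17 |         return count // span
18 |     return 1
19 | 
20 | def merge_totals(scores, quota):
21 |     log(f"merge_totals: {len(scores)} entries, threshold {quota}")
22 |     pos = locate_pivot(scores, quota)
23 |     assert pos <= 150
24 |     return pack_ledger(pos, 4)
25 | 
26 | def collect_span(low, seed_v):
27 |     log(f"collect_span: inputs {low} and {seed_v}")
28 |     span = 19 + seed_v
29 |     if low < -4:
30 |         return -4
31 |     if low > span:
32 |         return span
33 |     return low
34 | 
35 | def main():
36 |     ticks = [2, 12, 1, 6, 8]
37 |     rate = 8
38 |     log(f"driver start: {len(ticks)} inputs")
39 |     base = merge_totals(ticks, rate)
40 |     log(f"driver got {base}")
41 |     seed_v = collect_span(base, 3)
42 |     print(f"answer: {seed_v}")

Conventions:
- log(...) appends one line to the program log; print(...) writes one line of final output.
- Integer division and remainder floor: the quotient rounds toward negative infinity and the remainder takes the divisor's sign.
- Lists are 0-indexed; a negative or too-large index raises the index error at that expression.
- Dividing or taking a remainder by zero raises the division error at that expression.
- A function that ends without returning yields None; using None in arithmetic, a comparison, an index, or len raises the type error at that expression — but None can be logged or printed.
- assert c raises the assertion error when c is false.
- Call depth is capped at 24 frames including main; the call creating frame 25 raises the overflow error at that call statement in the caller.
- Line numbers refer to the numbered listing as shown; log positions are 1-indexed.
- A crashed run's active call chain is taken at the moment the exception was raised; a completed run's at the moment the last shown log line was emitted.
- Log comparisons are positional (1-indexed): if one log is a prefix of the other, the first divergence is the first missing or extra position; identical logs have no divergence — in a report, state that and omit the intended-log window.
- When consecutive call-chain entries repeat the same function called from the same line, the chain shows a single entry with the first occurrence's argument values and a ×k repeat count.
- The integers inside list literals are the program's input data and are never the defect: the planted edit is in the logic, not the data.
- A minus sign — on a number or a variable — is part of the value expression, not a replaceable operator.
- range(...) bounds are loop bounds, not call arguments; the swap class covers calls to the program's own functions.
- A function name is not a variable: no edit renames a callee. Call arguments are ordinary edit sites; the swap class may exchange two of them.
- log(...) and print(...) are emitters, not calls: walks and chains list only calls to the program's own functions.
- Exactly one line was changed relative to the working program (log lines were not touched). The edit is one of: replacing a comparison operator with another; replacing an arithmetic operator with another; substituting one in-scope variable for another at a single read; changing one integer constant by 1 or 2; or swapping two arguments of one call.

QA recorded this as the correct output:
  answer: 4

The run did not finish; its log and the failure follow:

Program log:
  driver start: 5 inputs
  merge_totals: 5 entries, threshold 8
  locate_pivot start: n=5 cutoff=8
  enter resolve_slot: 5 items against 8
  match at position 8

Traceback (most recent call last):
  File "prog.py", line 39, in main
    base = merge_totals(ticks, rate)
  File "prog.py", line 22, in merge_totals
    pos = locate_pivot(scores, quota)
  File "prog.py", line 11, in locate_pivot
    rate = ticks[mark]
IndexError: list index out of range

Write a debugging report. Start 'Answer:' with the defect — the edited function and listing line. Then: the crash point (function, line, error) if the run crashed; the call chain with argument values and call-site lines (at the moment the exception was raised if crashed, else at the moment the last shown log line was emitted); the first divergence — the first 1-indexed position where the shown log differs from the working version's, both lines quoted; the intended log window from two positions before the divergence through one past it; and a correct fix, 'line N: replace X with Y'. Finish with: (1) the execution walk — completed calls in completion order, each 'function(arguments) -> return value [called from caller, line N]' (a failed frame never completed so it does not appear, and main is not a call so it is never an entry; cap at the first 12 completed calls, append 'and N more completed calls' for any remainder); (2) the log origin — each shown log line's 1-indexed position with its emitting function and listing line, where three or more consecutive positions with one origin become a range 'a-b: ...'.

Answer: the defect is in resolve_slot at line 5.
Core observation: The log first diverges at position 5: the faulty run prints 'match at position 8' where the working version prints 'match at position 4'.
Crash: locate_pivot, line 11, IndexError.
Call chain: main -> merge_totals([2, 12, 1, 6, 8], 8) (called at line 39) -> locate_pivot([2, 12, 1, 6, 8], 8) (called at line 22).
First divergence: position 5 — shown 'match at position 8', intended 'match at position 4'.
Intended log window:
  3: locate_pivot start: n=5 cutoff=8
  4: enter resolve_slot: 5 items against 8
  5: match at position 4
  6: enter pack_ledger: left 16 right 4
Execution walk:
  resolve_slot([2, 12, 1, 6, 8], 8) -> 8  [called from locate_pivot, line 9]
Log origin:
  1 — main, line 38
  2 — merge_totals, line 21
  3 — locate_pivot, line 8
  4 — resolve_slot, line 2
  5 — locate_pivot, line 10
A correct fix: line 5: replace `total` with `seed_v`.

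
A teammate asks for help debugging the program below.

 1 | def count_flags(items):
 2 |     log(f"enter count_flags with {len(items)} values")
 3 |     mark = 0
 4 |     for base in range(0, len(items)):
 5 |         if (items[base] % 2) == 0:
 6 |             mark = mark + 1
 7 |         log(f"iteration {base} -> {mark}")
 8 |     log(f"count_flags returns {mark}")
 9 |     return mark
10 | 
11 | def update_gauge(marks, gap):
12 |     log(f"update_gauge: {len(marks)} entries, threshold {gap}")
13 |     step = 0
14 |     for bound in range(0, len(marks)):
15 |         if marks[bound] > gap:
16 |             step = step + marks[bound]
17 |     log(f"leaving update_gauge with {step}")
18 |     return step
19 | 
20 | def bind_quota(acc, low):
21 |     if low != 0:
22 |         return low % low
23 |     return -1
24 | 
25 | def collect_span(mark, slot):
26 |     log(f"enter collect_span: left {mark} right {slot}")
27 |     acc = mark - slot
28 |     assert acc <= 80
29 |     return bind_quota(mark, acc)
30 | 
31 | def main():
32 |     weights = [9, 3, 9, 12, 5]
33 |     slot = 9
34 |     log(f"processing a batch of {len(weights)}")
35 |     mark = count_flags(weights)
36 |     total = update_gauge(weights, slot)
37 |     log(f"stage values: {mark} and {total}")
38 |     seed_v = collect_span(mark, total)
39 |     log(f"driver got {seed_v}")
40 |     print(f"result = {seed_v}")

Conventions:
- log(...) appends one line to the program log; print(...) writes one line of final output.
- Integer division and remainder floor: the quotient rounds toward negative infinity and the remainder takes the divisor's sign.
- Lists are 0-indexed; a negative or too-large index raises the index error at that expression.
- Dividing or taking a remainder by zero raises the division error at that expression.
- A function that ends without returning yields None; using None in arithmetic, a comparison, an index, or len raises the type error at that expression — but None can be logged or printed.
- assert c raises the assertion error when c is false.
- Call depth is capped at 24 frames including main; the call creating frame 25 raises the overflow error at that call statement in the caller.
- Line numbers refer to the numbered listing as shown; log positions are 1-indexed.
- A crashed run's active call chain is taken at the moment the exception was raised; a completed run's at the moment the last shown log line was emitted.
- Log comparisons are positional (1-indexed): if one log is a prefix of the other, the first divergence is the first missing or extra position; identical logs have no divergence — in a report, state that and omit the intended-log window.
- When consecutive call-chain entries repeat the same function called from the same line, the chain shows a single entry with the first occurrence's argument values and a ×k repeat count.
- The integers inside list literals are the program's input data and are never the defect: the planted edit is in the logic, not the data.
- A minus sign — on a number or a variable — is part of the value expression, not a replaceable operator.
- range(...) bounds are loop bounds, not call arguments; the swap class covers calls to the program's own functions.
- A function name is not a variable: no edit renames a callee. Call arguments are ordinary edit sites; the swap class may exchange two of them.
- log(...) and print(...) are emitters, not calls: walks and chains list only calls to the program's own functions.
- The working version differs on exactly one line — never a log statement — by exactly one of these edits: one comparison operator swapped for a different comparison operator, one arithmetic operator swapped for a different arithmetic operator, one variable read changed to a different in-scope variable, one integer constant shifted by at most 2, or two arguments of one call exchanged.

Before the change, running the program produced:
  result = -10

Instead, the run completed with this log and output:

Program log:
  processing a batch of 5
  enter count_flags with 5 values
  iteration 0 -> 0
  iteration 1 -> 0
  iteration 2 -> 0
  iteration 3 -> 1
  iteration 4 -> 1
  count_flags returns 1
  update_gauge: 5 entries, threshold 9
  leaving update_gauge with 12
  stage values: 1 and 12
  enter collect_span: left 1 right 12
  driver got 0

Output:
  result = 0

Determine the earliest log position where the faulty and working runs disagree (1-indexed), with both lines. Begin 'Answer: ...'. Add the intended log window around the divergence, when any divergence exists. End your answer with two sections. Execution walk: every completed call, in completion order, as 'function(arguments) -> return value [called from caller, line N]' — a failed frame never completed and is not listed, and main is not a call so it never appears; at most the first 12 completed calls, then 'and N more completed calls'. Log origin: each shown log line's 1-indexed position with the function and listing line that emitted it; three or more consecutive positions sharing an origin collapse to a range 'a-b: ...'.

Answer: position 13; shown 'driver got 0' vs intended 'driver got -10'.
Intended log window:
  11: stage values: 1 and 12
  12: enter collect_span: left 1 right 12
  13: driver got -10
Execution walk:
  count_flags([9, 3, 9, 12, 5]) -> 1  [called from main, line 35]
  update_gauge([9, 3, 9, 12, 5], 9) -> 12  [called from main, line 36]
  bind_quota(1, -11) -> 0  [called from collect_span, line 29]
  collect_span(1, 12) -> 0  [called from main, line 38]
Log line origins:
  1: emitted by main (line 34)
  2: emitted by count_flags (line 2)
  3-7: emitted by count_flags (line 7)
  8: emitted by count_flags (line 8)
  9: emitted by update_gauge (line 12)
  10: emitted by update_gauge (line 17)
  11: emitted by main (line 37)
  12: emitted by collect_span (line 26)
  13: emitted by main (line 39)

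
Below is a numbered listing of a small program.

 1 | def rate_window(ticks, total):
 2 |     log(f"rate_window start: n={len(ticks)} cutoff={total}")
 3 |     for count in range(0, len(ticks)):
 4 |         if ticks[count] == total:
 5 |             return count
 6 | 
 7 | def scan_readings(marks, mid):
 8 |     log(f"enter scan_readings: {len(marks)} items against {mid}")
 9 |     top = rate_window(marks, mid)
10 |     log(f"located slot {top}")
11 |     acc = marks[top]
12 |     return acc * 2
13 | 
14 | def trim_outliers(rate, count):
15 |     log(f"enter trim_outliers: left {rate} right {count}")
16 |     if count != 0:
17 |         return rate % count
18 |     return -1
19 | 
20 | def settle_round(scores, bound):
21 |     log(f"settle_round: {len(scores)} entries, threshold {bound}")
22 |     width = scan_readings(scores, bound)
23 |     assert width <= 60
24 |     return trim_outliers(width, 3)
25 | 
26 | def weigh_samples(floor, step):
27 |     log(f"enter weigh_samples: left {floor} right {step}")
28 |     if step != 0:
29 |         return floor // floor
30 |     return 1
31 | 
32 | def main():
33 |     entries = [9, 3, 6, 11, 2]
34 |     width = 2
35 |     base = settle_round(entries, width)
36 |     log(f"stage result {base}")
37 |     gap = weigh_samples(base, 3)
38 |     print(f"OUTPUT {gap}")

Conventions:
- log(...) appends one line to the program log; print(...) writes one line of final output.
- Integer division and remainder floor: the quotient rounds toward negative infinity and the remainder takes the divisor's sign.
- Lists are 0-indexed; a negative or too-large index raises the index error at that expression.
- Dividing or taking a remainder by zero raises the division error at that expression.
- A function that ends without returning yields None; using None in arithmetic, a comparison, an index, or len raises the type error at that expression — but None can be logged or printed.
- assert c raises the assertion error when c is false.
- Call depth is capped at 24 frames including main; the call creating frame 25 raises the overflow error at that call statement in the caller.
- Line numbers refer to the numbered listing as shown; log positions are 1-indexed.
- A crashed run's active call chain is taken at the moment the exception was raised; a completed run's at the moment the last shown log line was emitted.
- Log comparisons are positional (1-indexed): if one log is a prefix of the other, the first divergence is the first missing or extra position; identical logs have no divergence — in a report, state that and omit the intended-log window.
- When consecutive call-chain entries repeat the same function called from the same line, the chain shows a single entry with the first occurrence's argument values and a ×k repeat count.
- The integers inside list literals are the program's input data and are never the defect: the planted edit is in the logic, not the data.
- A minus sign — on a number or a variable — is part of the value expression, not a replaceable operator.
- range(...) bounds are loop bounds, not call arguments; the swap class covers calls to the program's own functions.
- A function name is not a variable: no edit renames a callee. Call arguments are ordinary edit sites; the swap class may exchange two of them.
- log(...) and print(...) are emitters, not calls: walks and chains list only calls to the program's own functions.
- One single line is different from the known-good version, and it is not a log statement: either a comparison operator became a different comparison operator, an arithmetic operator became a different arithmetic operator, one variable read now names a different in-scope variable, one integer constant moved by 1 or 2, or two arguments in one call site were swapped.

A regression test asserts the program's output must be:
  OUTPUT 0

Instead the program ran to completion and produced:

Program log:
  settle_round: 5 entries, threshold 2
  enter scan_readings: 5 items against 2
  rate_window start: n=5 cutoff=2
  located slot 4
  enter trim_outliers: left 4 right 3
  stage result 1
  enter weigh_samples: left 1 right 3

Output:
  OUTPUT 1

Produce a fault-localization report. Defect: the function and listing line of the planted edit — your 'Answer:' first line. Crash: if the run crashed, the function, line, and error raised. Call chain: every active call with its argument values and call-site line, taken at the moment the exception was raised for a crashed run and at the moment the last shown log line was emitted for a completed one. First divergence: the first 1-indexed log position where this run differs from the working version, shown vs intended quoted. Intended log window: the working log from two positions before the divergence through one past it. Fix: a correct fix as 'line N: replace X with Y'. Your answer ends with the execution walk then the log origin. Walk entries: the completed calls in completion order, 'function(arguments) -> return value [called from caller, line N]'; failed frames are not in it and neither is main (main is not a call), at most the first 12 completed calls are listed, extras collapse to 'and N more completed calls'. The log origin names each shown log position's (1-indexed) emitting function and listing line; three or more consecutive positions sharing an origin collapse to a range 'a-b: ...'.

Answer: the defect is in weigh_samples at line 29.
The tell: Log streams are identical — the defect surfaces only in the printed output.
Call chain: main -> weigh_samples(1, 3) (called at line 37).
First divergence: none — the logs agree in full.
Execution walk:
  rate_window([9, 3, 6, 11, 2], 2) -> 4  [called from scan_readings, line 9]
  scan_readings([9, 3, 6, 11, 2], 2) -> 4  [called from settle_round, line 22]
  trim_outliers(4, 3) -> 1  [called from settle_round, line 24]
  settle_round([9, 3, 6, 11, 2], 2) -> 1  [called from main, line 35]
  weigh_samples(1, 3) -> 1  [called from main, line 37]
Log line origins:
  1: logged in settle_round at line 21
  2: logged in scan_readings at line 8
  3: logged in rate_window at line 2
  4: logged in scan_readings at line 10
  5: logged in trim_outliers at line 15
  6: logged in main at line 36
  7: logged in weigh_samples at line 27
A correct fix: line 29: replace `floor // floor` with `floor // step`.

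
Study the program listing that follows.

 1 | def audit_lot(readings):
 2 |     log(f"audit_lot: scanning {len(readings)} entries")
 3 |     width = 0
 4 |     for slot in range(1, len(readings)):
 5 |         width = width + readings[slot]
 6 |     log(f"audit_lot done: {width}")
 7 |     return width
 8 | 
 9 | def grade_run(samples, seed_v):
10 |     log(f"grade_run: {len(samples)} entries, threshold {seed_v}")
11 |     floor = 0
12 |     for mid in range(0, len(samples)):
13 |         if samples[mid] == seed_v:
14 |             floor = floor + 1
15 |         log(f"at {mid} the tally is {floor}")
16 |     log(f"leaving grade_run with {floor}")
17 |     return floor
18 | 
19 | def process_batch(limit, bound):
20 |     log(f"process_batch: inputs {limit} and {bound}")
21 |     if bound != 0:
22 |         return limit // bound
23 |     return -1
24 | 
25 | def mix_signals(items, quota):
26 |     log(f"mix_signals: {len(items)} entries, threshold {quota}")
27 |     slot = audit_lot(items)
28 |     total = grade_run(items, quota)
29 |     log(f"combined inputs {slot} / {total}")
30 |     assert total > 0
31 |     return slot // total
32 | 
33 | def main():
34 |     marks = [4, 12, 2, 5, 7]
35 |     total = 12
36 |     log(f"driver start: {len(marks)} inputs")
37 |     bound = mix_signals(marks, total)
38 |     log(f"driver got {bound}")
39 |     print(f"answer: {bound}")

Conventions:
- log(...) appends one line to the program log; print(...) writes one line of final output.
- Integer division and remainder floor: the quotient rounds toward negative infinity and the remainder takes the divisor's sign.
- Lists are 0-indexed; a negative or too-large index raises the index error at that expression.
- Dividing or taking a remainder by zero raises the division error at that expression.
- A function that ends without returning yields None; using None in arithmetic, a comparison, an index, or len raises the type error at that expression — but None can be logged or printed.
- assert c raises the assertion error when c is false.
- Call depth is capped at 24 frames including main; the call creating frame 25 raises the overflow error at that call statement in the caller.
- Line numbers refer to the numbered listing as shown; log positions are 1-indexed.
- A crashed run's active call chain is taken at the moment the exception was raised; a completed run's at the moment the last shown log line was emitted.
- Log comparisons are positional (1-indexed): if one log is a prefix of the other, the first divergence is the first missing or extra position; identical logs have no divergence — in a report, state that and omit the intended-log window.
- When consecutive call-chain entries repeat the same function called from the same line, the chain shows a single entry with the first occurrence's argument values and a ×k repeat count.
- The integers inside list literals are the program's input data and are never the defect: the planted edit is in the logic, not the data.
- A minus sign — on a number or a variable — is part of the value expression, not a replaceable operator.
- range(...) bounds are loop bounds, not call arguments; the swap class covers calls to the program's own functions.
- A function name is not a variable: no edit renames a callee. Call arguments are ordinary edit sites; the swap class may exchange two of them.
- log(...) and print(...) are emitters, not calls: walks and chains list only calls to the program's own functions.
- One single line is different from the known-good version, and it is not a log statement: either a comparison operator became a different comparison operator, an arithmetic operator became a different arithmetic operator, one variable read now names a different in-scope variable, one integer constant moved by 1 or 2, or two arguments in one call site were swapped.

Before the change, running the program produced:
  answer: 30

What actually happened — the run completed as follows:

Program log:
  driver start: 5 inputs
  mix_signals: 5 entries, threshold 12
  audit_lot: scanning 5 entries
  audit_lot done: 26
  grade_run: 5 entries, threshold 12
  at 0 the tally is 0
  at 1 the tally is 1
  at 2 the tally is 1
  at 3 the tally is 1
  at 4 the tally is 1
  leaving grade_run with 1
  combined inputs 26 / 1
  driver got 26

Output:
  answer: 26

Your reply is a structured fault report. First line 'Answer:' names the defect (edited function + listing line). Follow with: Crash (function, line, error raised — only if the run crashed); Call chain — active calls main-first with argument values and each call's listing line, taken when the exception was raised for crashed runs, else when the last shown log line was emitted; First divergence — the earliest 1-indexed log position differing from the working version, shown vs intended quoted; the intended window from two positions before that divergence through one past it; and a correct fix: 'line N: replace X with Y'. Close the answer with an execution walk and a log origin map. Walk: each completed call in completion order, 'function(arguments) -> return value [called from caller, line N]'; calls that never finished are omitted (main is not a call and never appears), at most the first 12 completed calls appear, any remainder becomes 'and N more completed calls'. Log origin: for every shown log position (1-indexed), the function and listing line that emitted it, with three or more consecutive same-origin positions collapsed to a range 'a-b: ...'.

Answer: the defect is in audit_lot at line 4.
Key fact: Everything matches until log position 4, which reads 'audit_lot done: 26' in place of 'audit_lot done: 30'.
Call chain: main.
First divergence: at position 4 the run shows 'audit_lot done: 26' where the working version logs 'audit_lot done: 30'.
Intended log window:
  2: mix_signals: 5 entries, threshold 12
  3: audit_lot: scanning 5 entries
  4: audit_lot done: 30
  5: grade_run: 5 entries, threshold 12
Execution walk:
  audit_lot([4, 12, 2, 5, 7]) -> 26  [called from mix_signals, line 27]
  grade_run([4, 12, 2, 5, 7], 12) -> 1  [called from mix_signals, line 28]
  mix_signals([4, 12, 2, 5, 7], 12) -> 26  [called from main, line 37]
Log line origins:
  1 — main, line 36
  2 — mix_signals, line 26
  3 — audit_lot, line 2
  4 — audit_lot, line 6
  5 — grade_run, line 10
  6-10 — grade_run, line 15
  11 — grade_run, line 16
  12 — mix_signals, line 29
  13 — main, line 38
A correct fix: line 4: replace `1` with `0`.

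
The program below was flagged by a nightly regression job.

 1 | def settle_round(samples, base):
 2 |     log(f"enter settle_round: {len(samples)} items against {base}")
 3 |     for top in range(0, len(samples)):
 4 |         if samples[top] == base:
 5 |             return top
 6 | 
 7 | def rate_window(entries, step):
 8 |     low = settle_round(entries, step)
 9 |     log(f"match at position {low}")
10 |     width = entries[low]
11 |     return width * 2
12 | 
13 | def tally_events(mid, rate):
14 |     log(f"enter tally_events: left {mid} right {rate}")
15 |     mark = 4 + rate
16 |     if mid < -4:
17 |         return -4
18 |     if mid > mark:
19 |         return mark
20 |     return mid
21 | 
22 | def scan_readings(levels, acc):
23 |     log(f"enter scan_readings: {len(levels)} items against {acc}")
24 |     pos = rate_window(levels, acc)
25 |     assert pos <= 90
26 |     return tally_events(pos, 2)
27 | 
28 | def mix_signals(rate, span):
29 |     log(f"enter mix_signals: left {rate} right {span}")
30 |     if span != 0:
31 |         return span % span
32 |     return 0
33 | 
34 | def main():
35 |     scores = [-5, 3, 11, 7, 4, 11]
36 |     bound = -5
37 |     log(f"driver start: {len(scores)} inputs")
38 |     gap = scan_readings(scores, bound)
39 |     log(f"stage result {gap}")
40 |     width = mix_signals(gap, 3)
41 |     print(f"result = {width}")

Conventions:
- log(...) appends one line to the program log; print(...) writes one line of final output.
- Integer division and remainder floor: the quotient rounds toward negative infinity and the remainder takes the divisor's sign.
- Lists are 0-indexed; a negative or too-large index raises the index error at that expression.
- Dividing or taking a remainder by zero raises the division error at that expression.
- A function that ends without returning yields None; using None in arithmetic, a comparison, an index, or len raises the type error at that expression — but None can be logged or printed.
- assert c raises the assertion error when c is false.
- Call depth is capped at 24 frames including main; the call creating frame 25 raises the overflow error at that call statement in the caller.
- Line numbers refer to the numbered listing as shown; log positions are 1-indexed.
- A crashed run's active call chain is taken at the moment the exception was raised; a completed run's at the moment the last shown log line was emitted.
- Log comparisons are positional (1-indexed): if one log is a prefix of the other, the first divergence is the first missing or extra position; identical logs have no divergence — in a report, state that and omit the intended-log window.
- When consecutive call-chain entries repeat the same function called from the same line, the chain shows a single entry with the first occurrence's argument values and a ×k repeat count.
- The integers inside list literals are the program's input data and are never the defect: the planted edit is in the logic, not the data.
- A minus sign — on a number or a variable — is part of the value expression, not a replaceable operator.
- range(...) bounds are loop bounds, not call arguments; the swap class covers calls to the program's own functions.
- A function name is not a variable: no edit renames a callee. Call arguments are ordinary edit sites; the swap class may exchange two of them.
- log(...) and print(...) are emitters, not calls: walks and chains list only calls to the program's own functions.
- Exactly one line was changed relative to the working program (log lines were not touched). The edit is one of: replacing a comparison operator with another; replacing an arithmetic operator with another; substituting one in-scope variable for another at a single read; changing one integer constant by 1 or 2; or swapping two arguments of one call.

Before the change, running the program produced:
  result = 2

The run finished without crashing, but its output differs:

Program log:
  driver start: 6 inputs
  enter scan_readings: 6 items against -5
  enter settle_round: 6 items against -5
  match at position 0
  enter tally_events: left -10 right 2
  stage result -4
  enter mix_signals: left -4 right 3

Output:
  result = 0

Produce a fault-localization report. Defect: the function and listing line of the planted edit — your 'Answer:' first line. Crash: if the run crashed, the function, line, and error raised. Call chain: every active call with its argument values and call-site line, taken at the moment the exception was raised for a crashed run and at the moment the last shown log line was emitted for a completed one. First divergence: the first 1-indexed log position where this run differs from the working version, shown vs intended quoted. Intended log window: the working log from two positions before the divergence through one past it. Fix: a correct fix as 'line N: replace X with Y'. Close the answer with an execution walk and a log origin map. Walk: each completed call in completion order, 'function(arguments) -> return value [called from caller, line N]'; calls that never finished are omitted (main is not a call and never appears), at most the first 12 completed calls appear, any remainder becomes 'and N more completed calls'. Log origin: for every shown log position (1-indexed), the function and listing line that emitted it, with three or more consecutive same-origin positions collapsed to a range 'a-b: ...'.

Answer: the defect is in mix_signals at line 31.
Core observation: Log streams are identical — the defect surfaces only in the printed output.
Call chain: main -> mix_signals(-4, 3) (called at line 40).
First divergence: none — the logs agree in full.
Execution walk:
  settle_round([-5, 3, 11, 7, 4, 11], -5) -> 0  [called from rate_window, line 8]
  rate_window([-5, 3, 11, 7, 4, 11], -5) -> -10  [called from scan_readings, line 24]
  tally_events(-10, 2) -> -4  [called from scan_readings, line 26]
  scan_readings([-5, 3, 11, 7, 4, 11], -5) -> -4  [called from main, line 38]
  mix_signals(-4, 3) -> 0  [called from main, line 40]
Origin of each log line:
  1: from main, line 37
  2: from scan_readings, line 23
  3: from settle_round, line 2
  4: from rate_window, line 9
  5: from tally_events, line 14
  6: from main, line 39
  7: from mix_signals, line 29
A correct fix: line 31: replace `span % span` with `rate % span`.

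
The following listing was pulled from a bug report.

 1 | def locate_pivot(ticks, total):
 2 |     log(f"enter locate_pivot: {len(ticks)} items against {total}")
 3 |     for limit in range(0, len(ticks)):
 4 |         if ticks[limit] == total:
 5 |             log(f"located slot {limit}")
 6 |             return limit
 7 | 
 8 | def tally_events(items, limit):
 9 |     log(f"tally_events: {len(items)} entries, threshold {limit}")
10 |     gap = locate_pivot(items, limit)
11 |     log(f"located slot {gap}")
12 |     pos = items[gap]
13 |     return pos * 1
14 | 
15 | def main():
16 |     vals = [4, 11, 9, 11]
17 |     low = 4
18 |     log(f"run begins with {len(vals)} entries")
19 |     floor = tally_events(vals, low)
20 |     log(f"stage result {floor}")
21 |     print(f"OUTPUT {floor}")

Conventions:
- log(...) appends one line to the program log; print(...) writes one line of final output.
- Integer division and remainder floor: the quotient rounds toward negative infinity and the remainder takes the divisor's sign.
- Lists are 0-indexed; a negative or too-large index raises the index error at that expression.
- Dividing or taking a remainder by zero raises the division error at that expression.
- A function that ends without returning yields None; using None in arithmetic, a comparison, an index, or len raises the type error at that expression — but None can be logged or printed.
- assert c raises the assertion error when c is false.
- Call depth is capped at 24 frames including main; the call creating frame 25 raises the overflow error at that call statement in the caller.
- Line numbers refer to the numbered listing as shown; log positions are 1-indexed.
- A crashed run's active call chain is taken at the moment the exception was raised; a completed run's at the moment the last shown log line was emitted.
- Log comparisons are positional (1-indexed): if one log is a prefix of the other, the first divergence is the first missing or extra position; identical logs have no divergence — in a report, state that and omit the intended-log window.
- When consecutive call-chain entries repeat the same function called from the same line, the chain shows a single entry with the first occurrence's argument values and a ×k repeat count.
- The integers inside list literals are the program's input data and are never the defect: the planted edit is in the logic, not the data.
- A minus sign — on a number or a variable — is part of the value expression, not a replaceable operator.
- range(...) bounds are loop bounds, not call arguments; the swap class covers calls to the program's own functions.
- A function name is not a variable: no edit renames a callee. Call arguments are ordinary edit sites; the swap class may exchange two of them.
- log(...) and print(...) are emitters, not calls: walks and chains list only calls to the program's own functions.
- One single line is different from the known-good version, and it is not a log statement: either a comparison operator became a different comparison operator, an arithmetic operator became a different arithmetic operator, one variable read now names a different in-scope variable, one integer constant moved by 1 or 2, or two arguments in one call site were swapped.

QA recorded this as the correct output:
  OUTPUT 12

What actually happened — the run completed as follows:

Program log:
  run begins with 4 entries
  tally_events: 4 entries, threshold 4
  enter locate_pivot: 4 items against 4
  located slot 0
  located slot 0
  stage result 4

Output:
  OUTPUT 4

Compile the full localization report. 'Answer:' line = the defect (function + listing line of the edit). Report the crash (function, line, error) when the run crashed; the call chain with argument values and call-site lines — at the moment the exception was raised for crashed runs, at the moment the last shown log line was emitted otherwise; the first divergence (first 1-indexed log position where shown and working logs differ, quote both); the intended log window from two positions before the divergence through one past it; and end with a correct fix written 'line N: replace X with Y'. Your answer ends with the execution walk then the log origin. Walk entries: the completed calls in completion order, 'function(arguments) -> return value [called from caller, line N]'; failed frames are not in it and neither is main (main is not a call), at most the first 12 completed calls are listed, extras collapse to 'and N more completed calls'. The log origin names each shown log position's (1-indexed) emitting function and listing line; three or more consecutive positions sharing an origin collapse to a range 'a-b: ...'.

Answer: the defect is in tally_events at line 13.
The tell: At log position 6 the runs split — shown 'stage result 4', but the working version logs 'stage result 12'.
Call chain: main.
First divergence: position 6 — the shown line 'stage result 4' should read 'stage result 12'.
Intended log window:
  4: located slot 0
  5: located slot 0
  6: stage result 12
Execution walk:
  locate_pivot([4, 11, 9, 11], 4) -> 0  [called from tally_events, line 10]
  tally_events([4, 11, 9, 11], 4) -> 4  [called from main, line 19]
Log origins:
  1: emitted by main (line 18)
  2: emitted by tally_events (line 9)
  3: emitted by locate_pivot (line 2)
  4: emitted by locate_pivot (line 5)
  5: emitted by tally_events (line 11)
  6: emitted by main (line 20)
A correct fix: line 13: replace `1` with `3`.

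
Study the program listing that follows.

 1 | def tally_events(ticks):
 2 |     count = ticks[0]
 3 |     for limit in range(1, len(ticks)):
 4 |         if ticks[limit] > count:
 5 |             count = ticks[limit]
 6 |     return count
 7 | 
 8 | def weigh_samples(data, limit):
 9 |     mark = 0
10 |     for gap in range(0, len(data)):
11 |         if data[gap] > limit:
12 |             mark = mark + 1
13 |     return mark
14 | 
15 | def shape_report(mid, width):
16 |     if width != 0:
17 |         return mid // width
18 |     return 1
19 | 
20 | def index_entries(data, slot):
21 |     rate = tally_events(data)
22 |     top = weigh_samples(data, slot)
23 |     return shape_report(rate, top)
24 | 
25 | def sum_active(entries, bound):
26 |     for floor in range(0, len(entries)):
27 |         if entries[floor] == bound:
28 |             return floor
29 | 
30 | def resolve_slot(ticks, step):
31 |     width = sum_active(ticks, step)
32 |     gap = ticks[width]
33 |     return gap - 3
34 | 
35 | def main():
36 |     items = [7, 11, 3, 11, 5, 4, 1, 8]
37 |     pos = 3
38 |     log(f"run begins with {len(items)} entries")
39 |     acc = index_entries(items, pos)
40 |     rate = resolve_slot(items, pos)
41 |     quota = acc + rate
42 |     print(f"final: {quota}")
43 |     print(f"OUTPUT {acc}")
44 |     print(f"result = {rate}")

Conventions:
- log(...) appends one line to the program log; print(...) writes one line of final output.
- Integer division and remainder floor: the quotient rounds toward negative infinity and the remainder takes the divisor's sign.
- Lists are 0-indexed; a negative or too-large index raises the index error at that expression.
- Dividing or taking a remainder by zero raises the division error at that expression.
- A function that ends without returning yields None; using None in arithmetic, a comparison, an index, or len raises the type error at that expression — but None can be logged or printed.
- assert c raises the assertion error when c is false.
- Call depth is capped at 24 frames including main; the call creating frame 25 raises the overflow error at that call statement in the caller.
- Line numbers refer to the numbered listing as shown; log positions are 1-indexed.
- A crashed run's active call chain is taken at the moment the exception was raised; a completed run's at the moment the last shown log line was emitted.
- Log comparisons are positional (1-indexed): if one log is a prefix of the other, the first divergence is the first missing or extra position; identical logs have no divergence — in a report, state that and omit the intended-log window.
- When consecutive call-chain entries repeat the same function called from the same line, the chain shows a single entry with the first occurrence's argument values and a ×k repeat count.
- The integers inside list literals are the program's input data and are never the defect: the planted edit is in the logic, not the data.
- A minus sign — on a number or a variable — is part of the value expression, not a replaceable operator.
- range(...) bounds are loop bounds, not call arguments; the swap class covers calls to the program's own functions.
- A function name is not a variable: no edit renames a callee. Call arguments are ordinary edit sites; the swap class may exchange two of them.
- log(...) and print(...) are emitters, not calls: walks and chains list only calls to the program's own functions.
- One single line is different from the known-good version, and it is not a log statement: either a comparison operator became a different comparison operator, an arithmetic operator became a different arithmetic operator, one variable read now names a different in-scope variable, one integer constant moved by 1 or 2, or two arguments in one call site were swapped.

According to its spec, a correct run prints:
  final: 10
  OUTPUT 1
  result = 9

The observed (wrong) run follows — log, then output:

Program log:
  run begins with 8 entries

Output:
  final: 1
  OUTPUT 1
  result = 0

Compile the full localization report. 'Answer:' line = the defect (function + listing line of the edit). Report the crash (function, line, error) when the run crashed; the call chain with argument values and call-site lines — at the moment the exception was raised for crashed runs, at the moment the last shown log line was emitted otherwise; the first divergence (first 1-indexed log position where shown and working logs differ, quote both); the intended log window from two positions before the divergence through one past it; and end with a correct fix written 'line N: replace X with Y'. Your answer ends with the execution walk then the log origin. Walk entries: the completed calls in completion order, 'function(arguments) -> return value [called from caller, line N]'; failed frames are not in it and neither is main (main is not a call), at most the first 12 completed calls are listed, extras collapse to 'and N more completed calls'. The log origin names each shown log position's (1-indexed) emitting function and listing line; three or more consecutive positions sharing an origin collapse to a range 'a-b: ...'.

Answer: the defect is in resolve_slot at line 33.
The tell: The logs agree in full; only the final output differs.
Call chain: main.
First divergence: none — the logs agree in full.
Execution walk:
  tally_events([7, 11, 3, 11, 5, 4, 1, 8]) -> 11  [called from index_entries, line 21]
  weigh_samples([7, 11, 3, 11, 5, 4, 1, 8], 3) -> 6  [called from index_entries, line 22]
  shape_report(11, 6) -> 1  [called from index_entries, line 23]
  index_entries([7, 11, 3, 11, 5, 4, 1, 8], 3) -> 1  [called from main, line 39]
  sum_active([7, 11, 3, 11, 5, 4, 1, 8], 3) -> 2  [called from resolve_slot, line 31]
  resolve_slot([7, 11, 3, 11, 5, 4, 1, 8], 3) -> 0  [called from main, line 40]
Origin of each log line:
  1 — main, line 38
A correct fix: line 33: replace `-` with `*`.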